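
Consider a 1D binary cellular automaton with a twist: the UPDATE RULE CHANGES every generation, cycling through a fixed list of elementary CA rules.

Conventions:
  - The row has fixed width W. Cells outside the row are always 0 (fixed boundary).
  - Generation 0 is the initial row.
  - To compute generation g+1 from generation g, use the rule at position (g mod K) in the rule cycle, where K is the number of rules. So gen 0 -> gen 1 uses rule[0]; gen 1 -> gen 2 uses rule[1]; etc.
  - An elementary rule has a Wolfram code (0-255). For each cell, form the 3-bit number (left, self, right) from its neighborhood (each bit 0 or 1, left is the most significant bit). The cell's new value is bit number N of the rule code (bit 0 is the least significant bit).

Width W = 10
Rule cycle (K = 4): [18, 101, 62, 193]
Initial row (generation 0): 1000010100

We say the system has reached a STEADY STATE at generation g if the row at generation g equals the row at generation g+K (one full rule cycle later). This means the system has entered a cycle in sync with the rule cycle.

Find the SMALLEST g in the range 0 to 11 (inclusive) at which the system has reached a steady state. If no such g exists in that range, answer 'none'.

Answer: 5

Derivation:
Gen 0: 1000010100
Gen 1 (rule 18): 0100100010
Gen 2 (rule 101): 0100101010
Gen 3 (rule 62): 1111111111
Gen 4 (rule 193): 0111111111
Gen 5 (rule 18): 1000000000
Gen 6 (rule 101): 1011111111
Gen 7 (rule 62): 1110000000
Gen 8 (rule 193): 0110111111
Gen 9 (rule 18): 1000000000
Gen 10 (rule 101): 1011111111
Gen 11 (rule 62): 1110000000
Gen 12 (rule 193): 0110111111
Gen 13 (rule 18): 1000000000
Gen 14 (rule 101): 1011111111
Gen 15 (rule 62): 1110000000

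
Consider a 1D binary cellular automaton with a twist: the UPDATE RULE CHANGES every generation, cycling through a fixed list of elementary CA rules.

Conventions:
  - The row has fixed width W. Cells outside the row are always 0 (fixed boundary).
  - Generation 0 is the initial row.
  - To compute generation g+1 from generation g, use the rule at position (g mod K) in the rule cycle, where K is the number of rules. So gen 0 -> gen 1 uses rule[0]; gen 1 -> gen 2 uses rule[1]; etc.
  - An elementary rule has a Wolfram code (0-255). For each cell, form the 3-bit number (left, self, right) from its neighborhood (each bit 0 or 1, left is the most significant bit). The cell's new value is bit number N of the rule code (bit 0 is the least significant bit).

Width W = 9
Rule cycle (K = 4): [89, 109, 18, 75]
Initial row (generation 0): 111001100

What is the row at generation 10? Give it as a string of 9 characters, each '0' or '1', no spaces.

Answer: 101111101

Derivation:
Gen 0: 111001100
Gen 1 (rule 89): 101101111
Gen 2 (rule 109): 111111001
Gen 3 (rule 18): 000000110
Gen 4 (rule 75): 111111110
Gen 5 (rule 89): 100000011
Gen 6 (rule 109): 101111011
Gen 7 (rule 18): 000000000
Gen 8 (rule 75): 111111111
Gen 9 (rule 89): 100000001
Gen 10 (rule 109): 101111101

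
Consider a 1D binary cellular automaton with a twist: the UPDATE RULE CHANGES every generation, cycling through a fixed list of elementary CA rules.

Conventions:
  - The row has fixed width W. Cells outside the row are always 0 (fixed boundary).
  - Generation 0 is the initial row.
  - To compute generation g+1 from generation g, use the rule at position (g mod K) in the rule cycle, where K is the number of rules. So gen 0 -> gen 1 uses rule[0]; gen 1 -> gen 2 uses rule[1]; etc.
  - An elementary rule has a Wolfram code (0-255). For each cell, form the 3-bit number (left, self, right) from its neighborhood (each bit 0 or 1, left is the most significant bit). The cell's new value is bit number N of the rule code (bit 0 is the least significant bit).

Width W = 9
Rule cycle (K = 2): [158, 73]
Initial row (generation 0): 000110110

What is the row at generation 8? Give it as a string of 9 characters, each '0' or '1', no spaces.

Gen 0: 000110110
Gen 1 (rule 158): 001100101
Gen 2 (rule 73): 101100000
Gen 3 (rule 158): 101010000
Gen 4 (rule 73): 000000111
Gen 5 (rule 158): 000001110
Gen 6 (rule 73): 111101010
Gen 7 (rule 158): 111001011
Gen 8 (rule 73): 101000011

Answer: 101000011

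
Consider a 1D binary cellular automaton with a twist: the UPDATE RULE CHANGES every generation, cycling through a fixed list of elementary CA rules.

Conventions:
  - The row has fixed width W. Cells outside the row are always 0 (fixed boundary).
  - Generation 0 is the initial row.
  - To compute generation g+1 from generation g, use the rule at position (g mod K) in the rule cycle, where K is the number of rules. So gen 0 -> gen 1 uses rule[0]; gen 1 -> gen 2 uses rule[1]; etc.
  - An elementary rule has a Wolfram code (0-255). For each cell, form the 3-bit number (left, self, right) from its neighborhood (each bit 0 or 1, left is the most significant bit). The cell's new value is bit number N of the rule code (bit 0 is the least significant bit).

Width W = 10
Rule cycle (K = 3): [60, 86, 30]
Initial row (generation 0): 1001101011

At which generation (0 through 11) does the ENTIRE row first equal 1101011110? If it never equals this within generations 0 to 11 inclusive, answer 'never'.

Gen 0: 1001101011
Gen 1 (rule 60): 1101011110
Gen 2 (rule 86): 0101000011
Gen 3 (rule 30): 1101100110
Gen 4 (rule 60): 1011010101
Gen 5 (rule 86): 1001010101
Gen 6 (rule 30): 1111010101
Gen 7 (rule 60): 1000111111
Gen 8 (rule 86): 1101000001
Gen 9 (rule 30): 1001100011
Gen 10 (rule 60): 1101010010
Gen 11 (rule 86): 0101011111

Answer: 1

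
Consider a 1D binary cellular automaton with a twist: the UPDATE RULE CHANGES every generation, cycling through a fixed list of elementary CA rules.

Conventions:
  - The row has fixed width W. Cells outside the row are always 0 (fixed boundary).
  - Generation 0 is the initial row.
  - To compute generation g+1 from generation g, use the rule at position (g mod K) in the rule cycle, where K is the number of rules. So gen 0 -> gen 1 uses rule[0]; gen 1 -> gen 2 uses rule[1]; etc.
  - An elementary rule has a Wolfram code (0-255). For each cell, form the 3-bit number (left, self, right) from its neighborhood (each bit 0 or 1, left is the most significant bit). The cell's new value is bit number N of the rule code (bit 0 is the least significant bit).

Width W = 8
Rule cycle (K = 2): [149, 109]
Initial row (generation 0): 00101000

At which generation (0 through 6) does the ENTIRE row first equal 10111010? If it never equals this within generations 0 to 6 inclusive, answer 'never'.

Answer: never

Derivation:
Gen 0: 00101000
Gen 1 (rule 149): 10101111
Gen 2 (rule 109): 11111001
Gen 3 (rule 149): 01110101
Gen 4 (rule 109): 01011111
Gen 5 (rule 149): 01001110
Gen 6 (rule 109): 01001010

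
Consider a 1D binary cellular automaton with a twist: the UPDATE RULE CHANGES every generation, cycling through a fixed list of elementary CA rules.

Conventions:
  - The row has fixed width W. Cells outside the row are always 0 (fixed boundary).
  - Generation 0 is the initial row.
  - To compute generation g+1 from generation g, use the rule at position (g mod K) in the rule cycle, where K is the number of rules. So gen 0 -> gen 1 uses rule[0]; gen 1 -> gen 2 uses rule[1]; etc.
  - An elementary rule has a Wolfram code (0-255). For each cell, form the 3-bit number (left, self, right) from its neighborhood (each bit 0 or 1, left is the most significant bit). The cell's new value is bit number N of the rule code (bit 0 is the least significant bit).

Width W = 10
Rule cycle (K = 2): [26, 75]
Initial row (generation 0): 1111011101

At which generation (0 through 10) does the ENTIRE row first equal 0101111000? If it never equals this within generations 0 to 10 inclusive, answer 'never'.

Gen 0: 1111011101
Gen 1 (rule 26): 1000010000
Gen 2 (rule 75): 0011100111
Gen 3 (rule 26): 0110011100
Gen 4 (rule 75): 1110110101
Gen 5 (rule 26): 1000100000
Gen 6 (rule 75): 0011001111
Gen 7 (rule 26): 0110111000
Gen 8 (rule 75): 1110101011
Gen 9 (rule 26): 1000000010
Gen 10 (rule 75): 0011111100

Answer: never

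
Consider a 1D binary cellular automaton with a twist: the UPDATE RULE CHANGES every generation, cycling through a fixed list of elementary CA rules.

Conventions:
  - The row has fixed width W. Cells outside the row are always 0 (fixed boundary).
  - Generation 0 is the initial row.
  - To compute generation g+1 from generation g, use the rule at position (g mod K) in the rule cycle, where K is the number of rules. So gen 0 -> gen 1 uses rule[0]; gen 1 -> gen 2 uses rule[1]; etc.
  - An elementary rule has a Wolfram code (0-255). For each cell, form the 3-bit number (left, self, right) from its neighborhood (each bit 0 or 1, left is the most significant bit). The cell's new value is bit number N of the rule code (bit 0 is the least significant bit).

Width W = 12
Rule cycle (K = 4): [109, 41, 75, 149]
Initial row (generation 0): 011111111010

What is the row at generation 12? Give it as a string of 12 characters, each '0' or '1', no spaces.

Answer: 100010001111

Derivation:
Gen 0: 011111111010
Gen 1 (rule 109): 010000001110
Gen 2 (rule 41): 000111101000
Gen 3 (rule 75): 111100100011
Gen 4 (rule 149): 011010111000
Gen 5 (rule 109): 011111101011
Gen 6 (rule 41): 010000010110
Gen 7 (rule 75): 100111100110
Gen 8 (rule 149): 110011010001
Gen 9 (rule 109): 110011110101
Gen 10 (rule 41): 100010001010
Gen 11 (rule 75): 001100110000
Gen 12 (rule 149): 100010001111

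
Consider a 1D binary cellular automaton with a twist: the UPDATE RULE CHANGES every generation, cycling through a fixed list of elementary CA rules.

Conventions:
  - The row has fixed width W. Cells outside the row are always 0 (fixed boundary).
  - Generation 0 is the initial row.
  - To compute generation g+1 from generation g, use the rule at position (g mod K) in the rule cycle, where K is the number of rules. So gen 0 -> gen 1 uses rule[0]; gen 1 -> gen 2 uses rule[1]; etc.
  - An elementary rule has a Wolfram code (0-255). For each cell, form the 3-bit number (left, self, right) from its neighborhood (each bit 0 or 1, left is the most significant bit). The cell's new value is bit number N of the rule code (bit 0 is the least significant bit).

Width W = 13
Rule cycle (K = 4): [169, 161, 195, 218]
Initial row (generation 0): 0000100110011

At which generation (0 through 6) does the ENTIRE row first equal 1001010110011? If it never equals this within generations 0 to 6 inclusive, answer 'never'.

Answer: 3

Derivation:
Gen 0: 0000100110011
Gen 1 (rule 169): 1110000100010
Gen 2 (rule 161): 0100110001000
Gen 3 (rule 195): 1001010110011
Gen 4 (rule 218): 0110000111111
Gen 5 (rule 169): 0100110111110
Gen 6 (rule 161): 0000001011100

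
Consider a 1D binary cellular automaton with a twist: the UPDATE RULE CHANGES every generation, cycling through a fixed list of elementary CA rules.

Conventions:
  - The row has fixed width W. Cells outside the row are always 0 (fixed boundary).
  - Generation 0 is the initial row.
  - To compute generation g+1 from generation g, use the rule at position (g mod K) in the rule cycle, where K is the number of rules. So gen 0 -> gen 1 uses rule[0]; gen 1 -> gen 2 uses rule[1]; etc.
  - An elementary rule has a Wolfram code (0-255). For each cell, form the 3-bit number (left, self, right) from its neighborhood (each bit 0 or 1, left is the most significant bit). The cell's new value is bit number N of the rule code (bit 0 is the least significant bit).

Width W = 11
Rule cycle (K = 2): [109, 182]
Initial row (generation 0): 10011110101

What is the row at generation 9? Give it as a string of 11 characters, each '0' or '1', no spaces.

Gen 0: 10011110101
Gen 1 (rule 109): 10010011111
Gen 2 (rule 182): 11111101110
Gen 3 (rule 109): 10000111010
Gen 4 (rule 182): 11001010111
Gen 5 (rule 109): 11001111101
Gen 6 (rule 182): 00110111011
Gen 7 (rule 109): 10111101111
Gen 8 (rule 182): 11011010110
Gen 9 (rule 109): 11111111110

Answer: 11111111110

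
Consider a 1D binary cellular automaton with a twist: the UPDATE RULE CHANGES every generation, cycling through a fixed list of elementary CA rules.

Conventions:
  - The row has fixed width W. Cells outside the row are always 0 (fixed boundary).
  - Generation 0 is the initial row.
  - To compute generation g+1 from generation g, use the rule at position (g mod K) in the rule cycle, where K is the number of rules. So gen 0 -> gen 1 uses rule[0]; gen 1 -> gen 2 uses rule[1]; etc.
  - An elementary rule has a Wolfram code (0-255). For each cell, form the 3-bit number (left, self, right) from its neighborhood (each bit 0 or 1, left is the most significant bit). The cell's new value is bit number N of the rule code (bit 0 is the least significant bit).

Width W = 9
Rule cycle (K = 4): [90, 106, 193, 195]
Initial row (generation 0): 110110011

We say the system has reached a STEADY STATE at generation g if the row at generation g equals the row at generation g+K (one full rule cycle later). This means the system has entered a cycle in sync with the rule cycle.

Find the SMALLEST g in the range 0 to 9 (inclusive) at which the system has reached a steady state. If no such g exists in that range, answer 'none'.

Answer: none

Derivation:
Gen 0: 110110011
Gen 1 (rule 90): 110111111
Gen 2 (rule 106): 111100001
Gen 3 (rule 193): 011101100
Gen 4 (rule 195): 101100101
Gen 5 (rule 90): 001111000
Gen 6 (rule 106): 011001000
Gen 7 (rule 193): 001000011
Gen 8 (rule 195): 110011101
Gen 9 (rule 90): 111110100
Gen 10 (rule 106): 100011000
Gen 11 (rule 193): 001001011
Gen 12 (rule 195): 110010001
Gen 13 (rule 90): 111101010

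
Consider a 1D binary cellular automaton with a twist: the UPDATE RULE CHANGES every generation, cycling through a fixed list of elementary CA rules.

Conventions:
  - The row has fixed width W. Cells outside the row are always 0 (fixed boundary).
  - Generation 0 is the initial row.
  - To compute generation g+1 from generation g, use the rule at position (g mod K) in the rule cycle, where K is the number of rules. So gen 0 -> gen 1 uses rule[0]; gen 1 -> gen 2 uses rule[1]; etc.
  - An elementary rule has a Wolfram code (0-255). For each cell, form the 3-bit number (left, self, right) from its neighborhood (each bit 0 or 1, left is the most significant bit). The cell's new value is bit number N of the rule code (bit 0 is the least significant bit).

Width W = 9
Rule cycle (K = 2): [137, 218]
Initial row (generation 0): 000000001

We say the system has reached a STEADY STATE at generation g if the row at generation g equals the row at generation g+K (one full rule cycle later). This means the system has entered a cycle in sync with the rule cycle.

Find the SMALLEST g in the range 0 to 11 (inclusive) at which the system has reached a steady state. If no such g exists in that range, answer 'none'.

Gen 0: 000000001
Gen 1 (rule 137): 111111100
Gen 2 (rule 218): 111111110
Gen 3 (rule 137): 111111100
Gen 4 (rule 218): 111111110
Gen 5 (rule 137): 111111100
Gen 6 (rule 218): 111111110
Gen 7 (rule 137): 111111100
Gen 8 (rule 218): 111111110
Gen 9 (rule 137): 111111100
Gen 10 (rule 218): 111111110
Gen 11 (rule 137): 111111100
Gen 12 (rule 218): 111111110
Gen 13 (rule 137): 111111100

Answer: 1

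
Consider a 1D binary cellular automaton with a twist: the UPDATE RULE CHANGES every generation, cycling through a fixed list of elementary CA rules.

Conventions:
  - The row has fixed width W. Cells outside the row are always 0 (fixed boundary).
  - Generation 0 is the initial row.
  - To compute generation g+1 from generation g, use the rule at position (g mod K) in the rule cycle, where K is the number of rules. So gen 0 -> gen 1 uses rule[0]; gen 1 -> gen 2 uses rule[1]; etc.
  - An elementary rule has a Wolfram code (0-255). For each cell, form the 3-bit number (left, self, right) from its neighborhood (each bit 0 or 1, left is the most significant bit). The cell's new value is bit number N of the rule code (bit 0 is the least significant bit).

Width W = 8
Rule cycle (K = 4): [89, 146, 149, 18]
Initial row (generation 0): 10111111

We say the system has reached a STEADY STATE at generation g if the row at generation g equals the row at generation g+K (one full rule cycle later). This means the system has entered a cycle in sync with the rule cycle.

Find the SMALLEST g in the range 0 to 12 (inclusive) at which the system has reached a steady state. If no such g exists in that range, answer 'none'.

Gen 0: 10111111
Gen 1 (rule 89): 00100001
Gen 2 (rule 146): 01010010
Gen 3 (rule 149): 01011011
Gen 4 (rule 18): 10000000
Gen 5 (rule 89): 01111111
Gen 6 (rule 146): 10111110
Gen 7 (rule 149): 10011101
Gen 8 (rule 18): 01100000
Gen 9 (rule 89): 01111111
Gen 10 (rule 146): 10111110
Gen 11 (rule 149): 10011101
Gen 12 (rule 18): 01100000
Gen 13 (rule 89): 01111111
Gen 14 (rule 146): 10111110
Gen 15 (rule 149): 10011101
Gen 16 (rule 18): 01100000

Answer: 5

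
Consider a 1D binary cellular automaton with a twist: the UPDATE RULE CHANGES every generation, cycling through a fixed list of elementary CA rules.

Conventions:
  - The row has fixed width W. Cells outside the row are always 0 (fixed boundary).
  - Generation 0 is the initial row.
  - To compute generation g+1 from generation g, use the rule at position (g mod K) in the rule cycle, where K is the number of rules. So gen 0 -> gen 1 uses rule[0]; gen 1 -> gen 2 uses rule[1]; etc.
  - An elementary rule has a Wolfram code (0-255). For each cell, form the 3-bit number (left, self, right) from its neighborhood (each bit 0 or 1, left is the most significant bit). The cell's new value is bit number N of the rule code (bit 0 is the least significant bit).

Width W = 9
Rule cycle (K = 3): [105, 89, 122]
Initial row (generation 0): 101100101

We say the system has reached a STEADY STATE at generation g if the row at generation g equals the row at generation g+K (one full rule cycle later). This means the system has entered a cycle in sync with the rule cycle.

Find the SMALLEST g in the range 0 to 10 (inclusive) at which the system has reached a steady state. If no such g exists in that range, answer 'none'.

Answer: none

Derivation:
Gen 0: 101100101
Gen 1 (rule 105): 011100010
Gen 2 (rule 89): 010111001
Gen 3 (rule 122): 101101110
Gen 4 (rule 105): 011111010
Gen 5 (rule 89): 010001001
Gen 6 (rule 122): 101010110
Gen 7 (rule 105): 010101110
Gen 8 (rule 89): 000001011
Gen 9 (rule 122): 000010111
Gen 10 (rule 105): 111001101
Gen 11 (rule 89): 101101100
Gen 12 (rule 122): 011111110
Gen 13 (rule 105): 010000010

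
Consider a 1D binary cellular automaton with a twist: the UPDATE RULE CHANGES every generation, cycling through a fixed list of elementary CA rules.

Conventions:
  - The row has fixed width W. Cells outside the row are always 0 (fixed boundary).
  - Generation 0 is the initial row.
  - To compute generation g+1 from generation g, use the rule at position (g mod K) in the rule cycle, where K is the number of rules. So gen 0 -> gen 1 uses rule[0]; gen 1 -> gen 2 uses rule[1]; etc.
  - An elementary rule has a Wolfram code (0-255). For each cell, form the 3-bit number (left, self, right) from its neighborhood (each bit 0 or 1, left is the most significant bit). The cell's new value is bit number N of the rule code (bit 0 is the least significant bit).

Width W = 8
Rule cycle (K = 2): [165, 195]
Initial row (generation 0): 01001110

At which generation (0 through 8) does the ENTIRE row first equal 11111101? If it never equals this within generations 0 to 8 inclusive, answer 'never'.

Answer: never

Derivation:
Gen 0: 01001110
Gen 1 (rule 165): 01000100
Gen 2 (rule 195): 10011001
Gen 3 (rule 165): 10000001
Gen 4 (rule 195): 00111110
Gen 5 (rule 165): 10011100
Gen 6 (rule 195): 00101101
Gen 7 (rule 165): 10110011
Gen 8 (rule 195): 00010101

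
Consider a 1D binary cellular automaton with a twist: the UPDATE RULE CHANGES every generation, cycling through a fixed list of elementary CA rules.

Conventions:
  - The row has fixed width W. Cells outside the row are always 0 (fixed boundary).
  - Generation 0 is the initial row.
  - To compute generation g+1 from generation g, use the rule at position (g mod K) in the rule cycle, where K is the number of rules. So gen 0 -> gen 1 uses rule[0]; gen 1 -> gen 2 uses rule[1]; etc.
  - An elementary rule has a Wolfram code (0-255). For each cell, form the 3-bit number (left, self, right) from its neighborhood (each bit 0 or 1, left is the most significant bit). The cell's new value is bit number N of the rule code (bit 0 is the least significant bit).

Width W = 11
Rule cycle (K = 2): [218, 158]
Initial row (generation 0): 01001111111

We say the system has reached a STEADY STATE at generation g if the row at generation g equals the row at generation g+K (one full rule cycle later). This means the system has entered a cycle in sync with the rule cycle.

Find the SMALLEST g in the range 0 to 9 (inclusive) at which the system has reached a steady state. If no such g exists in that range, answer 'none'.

Gen 0: 01001111111
Gen 1 (rule 218): 10111111111
Gen 2 (rule 158): 10111111110
Gen 3 (rule 218): 00111111111
Gen 4 (rule 158): 01111111110
Gen 5 (rule 218): 11111111111
Gen 6 (rule 158): 11111111110
Gen 7 (rule 218): 11111111111
Gen 8 (rule 158): 11111111110
Gen 9 (rule 218): 11111111111
Gen 10 (rule 158): 11111111110
Gen 11 (rule 218): 11111111111

Answer: 5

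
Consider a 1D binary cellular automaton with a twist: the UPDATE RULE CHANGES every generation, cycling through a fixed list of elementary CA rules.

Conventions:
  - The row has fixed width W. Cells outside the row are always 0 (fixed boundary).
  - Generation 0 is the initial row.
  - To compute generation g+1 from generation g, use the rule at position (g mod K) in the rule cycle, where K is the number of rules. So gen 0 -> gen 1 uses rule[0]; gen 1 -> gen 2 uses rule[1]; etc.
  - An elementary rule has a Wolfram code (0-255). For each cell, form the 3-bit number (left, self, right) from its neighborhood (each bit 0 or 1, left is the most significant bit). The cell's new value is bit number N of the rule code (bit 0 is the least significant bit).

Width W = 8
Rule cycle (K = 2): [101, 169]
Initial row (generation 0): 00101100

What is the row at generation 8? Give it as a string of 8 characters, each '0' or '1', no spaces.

Answer: 00000000

Derivation:
Gen 0: 00101100
Gen 1 (rule 101): 10110101
Gen 2 (rule 169): 01101010
Gen 3 (rule 101): 00111110
Gen 4 (rule 169): 10111100
Gen 5 (rule 101): 11000101
Gen 6 (rule 169): 10010010
Gen 7 (rule 101): 10010010
Gen 8 (rule 169): 00000000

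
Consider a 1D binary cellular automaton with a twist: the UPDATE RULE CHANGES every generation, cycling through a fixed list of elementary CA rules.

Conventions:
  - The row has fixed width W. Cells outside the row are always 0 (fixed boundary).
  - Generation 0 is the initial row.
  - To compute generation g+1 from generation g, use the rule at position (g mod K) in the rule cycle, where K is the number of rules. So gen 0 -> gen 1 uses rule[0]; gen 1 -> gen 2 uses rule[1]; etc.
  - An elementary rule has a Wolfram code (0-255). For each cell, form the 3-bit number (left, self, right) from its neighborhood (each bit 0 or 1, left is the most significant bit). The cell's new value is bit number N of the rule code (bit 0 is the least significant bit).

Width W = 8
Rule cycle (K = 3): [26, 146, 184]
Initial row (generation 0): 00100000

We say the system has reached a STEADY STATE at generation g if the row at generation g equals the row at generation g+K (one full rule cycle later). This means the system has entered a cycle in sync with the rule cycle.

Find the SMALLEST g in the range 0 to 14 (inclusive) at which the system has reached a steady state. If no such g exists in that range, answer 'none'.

Answer: 6

Derivation:
Gen 0: 00100000
Gen 1 (rule 26): 01010000
Gen 2 (rule 146): 10001000
Gen 3 (rule 184): 01000100
Gen 4 (rule 26): 10101010
Gen 5 (rule 146): 00000001
Gen 6 (rule 184): 00000000
Gen 7 (rule 26): 00000000
Gen 8 (rule 146): 00000000
Gen 9 (rule 184): 00000000
Gen 10 (rule 26): 00000000
Gen 11 (rule 146): 00000000
Gen 12 (rule 184): 00000000
Gen 13 (rule 26): 00000000
Gen 14 (rule 146): 00000000
Gen 15 (rule 184): 00000000
Gen 16 (rule 26): 00000000
Gen 17 (rule 146): 00000000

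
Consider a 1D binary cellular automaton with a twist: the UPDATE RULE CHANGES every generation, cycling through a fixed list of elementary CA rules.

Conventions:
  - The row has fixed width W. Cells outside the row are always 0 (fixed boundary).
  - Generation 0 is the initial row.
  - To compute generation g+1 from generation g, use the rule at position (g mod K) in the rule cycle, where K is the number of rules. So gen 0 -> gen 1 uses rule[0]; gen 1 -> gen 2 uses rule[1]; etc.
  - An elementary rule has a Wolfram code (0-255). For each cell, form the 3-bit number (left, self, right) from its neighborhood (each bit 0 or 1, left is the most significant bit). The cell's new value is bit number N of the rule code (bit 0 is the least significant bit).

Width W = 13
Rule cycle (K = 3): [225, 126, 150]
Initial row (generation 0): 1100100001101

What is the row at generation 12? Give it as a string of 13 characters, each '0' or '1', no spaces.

Answer: 1011111110000

Derivation:
Gen 0: 1100100001101
Gen 1 (rule 225): 0100001100110
Gen 2 (rule 126): 1110011111111
Gen 3 (rule 150): 0101101111110
Gen 4 (rule 225): 0010110111110
Gen 5 (rule 126): 0111111100011
Gen 6 (rule 150): 1011111010100
Gen 7 (rule 225): 0101111101001
Gen 8 (rule 126): 1111000111111
Gen 9 (rule 150): 0110101011110
Gen 10 (rule 225): 0011010101110
Gen 11 (rule 126): 0111111111011
Gen 12 (rule 150): 1011111110000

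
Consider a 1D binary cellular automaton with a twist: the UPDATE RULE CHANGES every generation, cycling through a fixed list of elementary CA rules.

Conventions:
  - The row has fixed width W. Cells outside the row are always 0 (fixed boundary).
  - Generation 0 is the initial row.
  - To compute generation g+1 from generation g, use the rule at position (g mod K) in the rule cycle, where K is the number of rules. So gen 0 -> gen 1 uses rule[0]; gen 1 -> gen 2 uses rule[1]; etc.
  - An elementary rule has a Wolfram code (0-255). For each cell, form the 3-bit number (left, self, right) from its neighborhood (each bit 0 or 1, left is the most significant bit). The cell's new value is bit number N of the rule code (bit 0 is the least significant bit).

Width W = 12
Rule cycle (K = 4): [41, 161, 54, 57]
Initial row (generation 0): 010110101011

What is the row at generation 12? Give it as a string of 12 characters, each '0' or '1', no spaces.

Gen 0: 010110101011
Gen 1 (rule 41): 001101010110
Gen 2 (rule 161): 100010101000
Gen 3 (rule 54): 110111111100
Gen 4 (rule 57): 101100000011
Gen 5 (rule 41): 011001111010
Gen 6 (rule 161): 000000110100
Gen 7 (rule 54): 000001001110
Gen 8 (rule 57): 111100101001
Gen 9 (rule 41): 100000010000
Gen 10 (rule 161): 001111000111
Gen 11 (rule 54): 010000101000
Gen 12 (rule 57): 001110010111

Answer: 001110010111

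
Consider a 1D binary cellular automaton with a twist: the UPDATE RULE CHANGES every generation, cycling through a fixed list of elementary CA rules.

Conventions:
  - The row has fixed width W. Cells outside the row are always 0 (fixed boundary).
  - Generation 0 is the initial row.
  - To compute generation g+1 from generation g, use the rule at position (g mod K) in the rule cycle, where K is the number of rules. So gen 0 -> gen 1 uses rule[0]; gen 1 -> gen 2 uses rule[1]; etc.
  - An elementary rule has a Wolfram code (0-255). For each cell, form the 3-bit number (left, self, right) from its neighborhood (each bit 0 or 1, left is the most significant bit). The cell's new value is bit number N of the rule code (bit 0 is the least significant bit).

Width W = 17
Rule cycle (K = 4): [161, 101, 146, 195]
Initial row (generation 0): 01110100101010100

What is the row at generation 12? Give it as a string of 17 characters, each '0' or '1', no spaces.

Gen 0: 01110100101010100
Gen 1 (rule 161): 00101000010101001
Gen 2 (rule 101): 10111011011111001
Gen 3 (rule 146): 00010000001110110
Gen 4 (rule 195): 11100111110110010
Gen 5 (rule 161): 01000011101000000
Gen 6 (rule 101): 01011000111011111
Gen 7 (rule 146): 10000101010001110
Gen 8 (rule 195): 00111000000110110
Gen 9 (rule 161): 10010011110001000
Gen 10 (rule 101): 10010000010101011
Gen 11 (rule 146): 01101000100000000
Gen 12 (rule 195): 10100011001111111

Answer: 10100011001111111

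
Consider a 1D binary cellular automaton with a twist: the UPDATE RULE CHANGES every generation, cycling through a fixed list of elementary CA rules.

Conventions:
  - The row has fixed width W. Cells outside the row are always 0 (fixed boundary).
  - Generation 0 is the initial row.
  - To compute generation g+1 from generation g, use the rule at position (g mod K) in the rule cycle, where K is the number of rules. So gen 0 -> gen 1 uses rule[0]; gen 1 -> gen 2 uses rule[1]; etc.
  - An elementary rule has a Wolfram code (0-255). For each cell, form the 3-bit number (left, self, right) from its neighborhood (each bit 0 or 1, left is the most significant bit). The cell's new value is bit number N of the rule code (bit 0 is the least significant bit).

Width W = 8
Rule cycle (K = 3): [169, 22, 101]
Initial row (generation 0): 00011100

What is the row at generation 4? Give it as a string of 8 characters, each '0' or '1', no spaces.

Answer: 11100100

Derivation:
Gen 0: 00011100
Gen 1 (rule 169): 11011001
Gen 2 (rule 22): 00000111
Gen 3 (rule 101): 11110001
Gen 4 (rule 169): 11100100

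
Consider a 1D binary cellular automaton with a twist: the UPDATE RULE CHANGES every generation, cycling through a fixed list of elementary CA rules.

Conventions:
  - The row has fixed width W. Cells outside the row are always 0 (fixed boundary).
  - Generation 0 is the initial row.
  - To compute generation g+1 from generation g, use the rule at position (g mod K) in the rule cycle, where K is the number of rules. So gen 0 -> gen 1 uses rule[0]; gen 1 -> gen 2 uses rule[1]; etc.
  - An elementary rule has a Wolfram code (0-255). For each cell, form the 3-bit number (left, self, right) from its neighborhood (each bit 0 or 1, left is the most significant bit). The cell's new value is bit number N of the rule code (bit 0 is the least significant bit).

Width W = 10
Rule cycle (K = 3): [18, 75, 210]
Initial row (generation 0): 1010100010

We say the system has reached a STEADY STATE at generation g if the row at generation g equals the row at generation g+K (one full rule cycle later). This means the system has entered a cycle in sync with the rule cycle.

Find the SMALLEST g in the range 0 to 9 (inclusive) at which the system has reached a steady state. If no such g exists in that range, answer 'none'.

Answer: 7

Derivation:
Gen 0: 1010100010
Gen 1 (rule 18): 0000010101
Gen 2 (rule 75): 1111100000
Gen 3 (rule 210): 0111110000
Gen 4 (rule 18): 1000001000
Gen 5 (rule 75): 0011110011
Gen 6 (rule 210): 0101111101
Gen 7 (rule 18): 1000000000
Gen 8 (rule 75): 0011111111
Gen 9 (rule 210): 0101111111
Gen 10 (rule 18): 1000000000
Gen 11 (rule 75): 0011111111
Gen 12 (rule 210): 0101111111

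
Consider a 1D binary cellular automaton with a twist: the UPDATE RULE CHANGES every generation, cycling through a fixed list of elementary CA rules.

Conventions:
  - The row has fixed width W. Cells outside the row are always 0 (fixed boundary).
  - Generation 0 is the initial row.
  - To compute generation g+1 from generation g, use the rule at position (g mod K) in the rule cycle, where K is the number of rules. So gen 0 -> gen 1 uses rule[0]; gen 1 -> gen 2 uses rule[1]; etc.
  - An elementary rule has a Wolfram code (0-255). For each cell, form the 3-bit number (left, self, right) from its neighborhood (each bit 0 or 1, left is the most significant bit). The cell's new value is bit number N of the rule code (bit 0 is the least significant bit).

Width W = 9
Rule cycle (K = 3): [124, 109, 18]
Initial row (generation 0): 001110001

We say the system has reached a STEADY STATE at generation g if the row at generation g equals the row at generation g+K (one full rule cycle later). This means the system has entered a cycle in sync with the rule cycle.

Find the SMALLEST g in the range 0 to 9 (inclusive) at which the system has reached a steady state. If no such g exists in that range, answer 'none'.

Answer: 6

Derivation:
Gen 0: 001110001
Gen 1 (rule 124): 001011001
Gen 2 (rule 109): 101111001
Gen 3 (rule 18): 000000110
Gen 4 (rule 124): 000000111
Gen 5 (rule 109): 111110101
Gen 6 (rule 18): 000000000
Gen 7 (rule 124): 000000000
Gen 8 (rule 109): 111111111
Gen 9 (rule 18): 000000000
Gen 10 (rule 124): 000000000
Gen 11 (rule 109): 111111111
Gen 12 (rule 18): 000000000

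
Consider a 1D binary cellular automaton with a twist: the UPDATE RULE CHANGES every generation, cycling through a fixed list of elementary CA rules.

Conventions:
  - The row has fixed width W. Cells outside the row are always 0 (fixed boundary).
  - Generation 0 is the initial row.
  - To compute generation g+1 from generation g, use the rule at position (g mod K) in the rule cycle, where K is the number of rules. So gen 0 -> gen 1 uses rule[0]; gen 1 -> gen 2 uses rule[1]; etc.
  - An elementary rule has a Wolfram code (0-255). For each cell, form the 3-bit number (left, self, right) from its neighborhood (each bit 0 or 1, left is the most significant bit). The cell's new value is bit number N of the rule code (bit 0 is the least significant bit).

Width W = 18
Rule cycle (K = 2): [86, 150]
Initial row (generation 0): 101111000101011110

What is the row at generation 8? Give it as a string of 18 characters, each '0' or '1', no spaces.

Gen 0: 101111000101011110
Gen 1 (rule 86): 100001101101000011
Gen 2 (rule 150): 110010000001100100
Gen 3 (rule 86): 011111000010111110
Gen 4 (rule 150): 101110100110011101
Gen 5 (rule 86): 100010111011100101
Gen 6 (rule 150): 110110010001011101
Gen 7 (rule 86): 010011111011000101
Gen 8 (rule 150): 111101110000101101

Answer: 111101110000101101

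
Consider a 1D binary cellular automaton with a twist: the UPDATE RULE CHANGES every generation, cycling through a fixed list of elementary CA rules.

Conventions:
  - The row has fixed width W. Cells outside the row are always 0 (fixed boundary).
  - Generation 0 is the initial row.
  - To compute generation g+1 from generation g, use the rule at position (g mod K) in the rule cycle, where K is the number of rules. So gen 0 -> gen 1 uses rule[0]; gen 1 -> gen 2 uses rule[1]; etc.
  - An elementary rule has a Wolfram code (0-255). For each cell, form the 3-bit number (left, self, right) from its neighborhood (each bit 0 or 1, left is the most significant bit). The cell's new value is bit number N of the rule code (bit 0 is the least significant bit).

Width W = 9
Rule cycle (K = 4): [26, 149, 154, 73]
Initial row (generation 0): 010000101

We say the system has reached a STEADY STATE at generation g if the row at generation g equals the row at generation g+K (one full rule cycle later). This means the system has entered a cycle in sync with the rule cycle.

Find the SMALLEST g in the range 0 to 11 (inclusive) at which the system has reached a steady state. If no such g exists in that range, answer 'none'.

Gen 0: 010000101
Gen 1 (rule 26): 101001000
Gen 2 (rule 149): 101101111
Gen 3 (rule 154): 001001110
Gen 4 (rule 73): 100001010
Gen 5 (rule 26): 010010001
Gen 6 (rule 149): 011011101
Gen 7 (rule 154): 110011000
Gen 8 (rule 73): 110011011
Gen 9 (rule 26): 101110010
Gen 10 (rule 149): 100101011
Gen 11 (rule 154): 011000010
Gen 12 (rule 73): 011011000
Gen 13 (rule 26): 110010100
Gen 14 (rule 149): 001010111
Gen 15 (rule 154): 010000110

Answer: none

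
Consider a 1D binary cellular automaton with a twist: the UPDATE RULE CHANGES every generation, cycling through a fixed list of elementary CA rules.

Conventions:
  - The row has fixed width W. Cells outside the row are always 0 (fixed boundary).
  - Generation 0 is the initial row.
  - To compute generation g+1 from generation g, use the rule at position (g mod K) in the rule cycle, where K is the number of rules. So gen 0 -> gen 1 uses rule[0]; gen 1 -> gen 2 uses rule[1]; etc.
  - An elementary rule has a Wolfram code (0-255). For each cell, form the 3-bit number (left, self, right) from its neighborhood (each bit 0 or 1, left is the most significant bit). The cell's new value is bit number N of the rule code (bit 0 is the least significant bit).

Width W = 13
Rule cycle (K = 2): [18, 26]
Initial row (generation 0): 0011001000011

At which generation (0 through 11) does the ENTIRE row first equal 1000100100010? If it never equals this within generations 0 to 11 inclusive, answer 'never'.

Answer: 8

Derivation:
Gen 0: 0011001000011
Gen 1 (rule 18): 0100110100100
Gen 2 (rule 26): 1011100011010
Gen 3 (rule 18): 0000010100001
Gen 4 (rule 26): 0000100010010
Gen 5 (rule 18): 0001010101101
Gen 6 (rule 26): 0010000001000
Gen 7 (rule 18): 0101000010100
Gen 8 (rule 26): 1000100100010
Gen 9 (rule 18): 0101011010101
Gen 10 (rule 26): 1000010000000
Gen 11 (rule 18): 0100101000000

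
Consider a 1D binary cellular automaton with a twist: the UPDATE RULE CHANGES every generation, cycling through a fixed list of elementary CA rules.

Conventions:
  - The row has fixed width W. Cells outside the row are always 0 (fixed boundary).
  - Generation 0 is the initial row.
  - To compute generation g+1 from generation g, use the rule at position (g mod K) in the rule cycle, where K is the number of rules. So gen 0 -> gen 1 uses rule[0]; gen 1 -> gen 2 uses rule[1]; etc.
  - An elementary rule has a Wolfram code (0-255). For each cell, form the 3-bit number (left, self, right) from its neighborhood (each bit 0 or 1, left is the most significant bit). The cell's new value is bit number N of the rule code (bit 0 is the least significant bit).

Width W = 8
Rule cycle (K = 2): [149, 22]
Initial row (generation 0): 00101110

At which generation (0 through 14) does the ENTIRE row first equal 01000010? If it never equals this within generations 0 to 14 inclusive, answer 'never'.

Answer: never

Derivation:
Gen 0: 00101110
Gen 1 (rule 149): 10100101
Gen 2 (rule 22): 10111101
Gen 3 (rule 149): 10011001
Gen 4 (rule 22): 11100111
Gen 5 (rule 149): 01010010
Gen 6 (rule 22): 11011111
Gen 7 (rule 149): 00001110
Gen 8 (rule 22): 00010001
Gen 9 (rule 149): 11011101
Gen 10 (rule 22): 00000001
Gen 11 (rule 149): 11111101
Gen 12 (rule 22): 00000001
Gen 13 (rule 149): 11111101
Gen 14 (rule 22): 00000001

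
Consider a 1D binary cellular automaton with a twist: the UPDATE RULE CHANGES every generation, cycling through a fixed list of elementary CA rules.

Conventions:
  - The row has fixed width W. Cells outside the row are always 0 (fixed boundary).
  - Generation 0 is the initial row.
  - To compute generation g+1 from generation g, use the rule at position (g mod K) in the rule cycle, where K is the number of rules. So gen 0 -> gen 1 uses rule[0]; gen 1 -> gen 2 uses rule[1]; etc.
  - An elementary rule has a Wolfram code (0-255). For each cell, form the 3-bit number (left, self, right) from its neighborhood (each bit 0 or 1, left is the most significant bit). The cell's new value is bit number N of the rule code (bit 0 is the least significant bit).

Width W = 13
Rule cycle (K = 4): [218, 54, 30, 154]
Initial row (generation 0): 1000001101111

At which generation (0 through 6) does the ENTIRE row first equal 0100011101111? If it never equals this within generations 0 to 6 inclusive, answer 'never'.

Answer: 1

Derivation:
Gen 0: 1000001101111
Gen 1 (rule 218): 0100011101111
Gen 2 (rule 54): 1110100010000
Gen 3 (rule 30): 1000110111000
Gen 4 (rule 154): 0101100110100
Gen 5 (rule 218): 1001111110010
Gen 6 (rule 54): 1110000001111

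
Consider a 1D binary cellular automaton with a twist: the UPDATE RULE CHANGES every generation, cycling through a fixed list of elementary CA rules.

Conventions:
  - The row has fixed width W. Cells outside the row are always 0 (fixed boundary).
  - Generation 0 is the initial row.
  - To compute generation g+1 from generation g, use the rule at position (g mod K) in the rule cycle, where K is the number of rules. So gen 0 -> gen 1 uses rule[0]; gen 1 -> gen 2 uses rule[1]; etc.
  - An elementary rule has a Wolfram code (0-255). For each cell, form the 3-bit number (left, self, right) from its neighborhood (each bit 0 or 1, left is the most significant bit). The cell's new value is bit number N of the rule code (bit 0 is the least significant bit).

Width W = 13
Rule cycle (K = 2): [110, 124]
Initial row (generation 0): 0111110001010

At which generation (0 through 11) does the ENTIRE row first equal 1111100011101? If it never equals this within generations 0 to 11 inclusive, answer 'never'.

Gen 0: 0111110001010
Gen 1 (rule 110): 1100010011110
Gen 2 (rule 124): 1110011010011
Gen 3 (rule 110): 1010111110111
Gen 4 (rule 124): 1111100011101
Gen 5 (rule 110): 1000100110111
Gen 6 (rule 124): 1100110111101
Gen 7 (rule 110): 1101111100111
Gen 8 (rule 124): 1111000110101
Gen 9 (rule 110): 1001001111111
Gen 10 (rule 124): 1101101000001
Gen 11 (rule 110): 1111111000011

Answer: 4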